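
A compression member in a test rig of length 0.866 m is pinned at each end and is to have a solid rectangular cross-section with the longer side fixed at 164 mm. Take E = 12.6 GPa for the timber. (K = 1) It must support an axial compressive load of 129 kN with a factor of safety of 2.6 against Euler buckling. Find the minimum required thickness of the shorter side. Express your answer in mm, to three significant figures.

b ≈ 52.9 mm

Required P_cr = n·P = 2.6 × 129 = 335.4 kN
L_e = K·L = 1 × 0.866 = 0.8660 m
Required I = P_cr·L_e²/(π²E) = 3.354×10^5 × 0.8660² / (π² × 1.26×10^10) = 2.023×10^-6 m⁴
I_req = 2.023×10^6 mm⁴
Rectangle, weak axis: I_min = h·b³/12 with h = 164 mm fixed  ⇒  b = (12I/h)^(1/3) = 52.9 mm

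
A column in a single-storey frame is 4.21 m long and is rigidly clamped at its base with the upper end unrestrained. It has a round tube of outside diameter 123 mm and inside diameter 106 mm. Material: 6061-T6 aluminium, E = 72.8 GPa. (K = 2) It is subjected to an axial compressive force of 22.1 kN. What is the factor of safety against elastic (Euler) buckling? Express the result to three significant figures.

d_o = 123 mm, d_i = 106 mm
I = π(d_o⁴ − d_i⁴)/64 = π(123⁴ − 106.0⁴)/64 = 5.038×10^6 mm⁴
I = 5.038×10^6 mm⁴ = 5.038×10^-6 m⁴
Effective length L_e = K·L = 2 × 4.21 = 8.420 m
P_cr = π²EI / L_e² = π² × 72.8×10⁹ × 5.038×10^-6 / 8.420² = 5.106×10^4 N
Factor of safety n = P_cr / P = 51.061 / 22.1 = 2.31

n ≈ 2.31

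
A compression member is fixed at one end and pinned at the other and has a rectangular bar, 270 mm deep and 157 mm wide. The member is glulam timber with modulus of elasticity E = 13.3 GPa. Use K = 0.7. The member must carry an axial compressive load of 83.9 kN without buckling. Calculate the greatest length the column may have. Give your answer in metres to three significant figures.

Buckling occurs about the weak axis: I_min = h·b³/12 with b = 157 mm (the shorter side).
I_min = 270×157³/12 = 8.707×10^7 mm⁴
I = 8.707×10^-5 m⁴
At the buckling limit P_cr = P = 8.390×10^4 N
From P_cr = π²EI/(K·L)²:  L = (1/K)·√(π²EI/P_cr) = (1/0.7)·√(π²×1.33×10^10×8.707×10^-5/8.390×10^4)
L = 16.7 m

L_max ≈ 16.7 m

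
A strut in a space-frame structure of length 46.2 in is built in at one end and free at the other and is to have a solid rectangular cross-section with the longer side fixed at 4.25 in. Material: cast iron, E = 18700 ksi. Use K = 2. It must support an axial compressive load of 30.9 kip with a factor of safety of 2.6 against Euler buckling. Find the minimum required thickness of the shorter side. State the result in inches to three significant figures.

b ≈ 2.19 in

Required P_cr = n·P = 2.6 × 30.9 = 80.34 kip
L_e = K·L = 2 × 46.2 = 92.40 in
Required I = P_cr·L_e²/(π²E) = 8.034×10^4 × 92.40² / (π² × 1.87×10^7) = 3.717 in⁴
Rectangle, weak axis: I_min = h·b³/12 with h = 4.25 in fixed  ⇒  b = (12I/h)^(1/3) = 2.19 in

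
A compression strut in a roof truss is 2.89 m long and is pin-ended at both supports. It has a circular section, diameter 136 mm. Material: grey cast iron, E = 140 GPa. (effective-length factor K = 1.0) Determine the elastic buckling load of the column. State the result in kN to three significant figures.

I = πd⁴/64 = π×136⁴/64 = 1.679×10^7 mm⁴
I = 1.679×10^7 mm⁴ = 1.679×10^-5 m⁴
Effective length L_e = K·L = 1 × 2.89 = 2.890 m
P_cr = π²EI / L_e² = π² × 140×10⁹ × 1.679×10^-5 / 2.890² = 2.778×10^6 N

P_cr ≈ 2780 kN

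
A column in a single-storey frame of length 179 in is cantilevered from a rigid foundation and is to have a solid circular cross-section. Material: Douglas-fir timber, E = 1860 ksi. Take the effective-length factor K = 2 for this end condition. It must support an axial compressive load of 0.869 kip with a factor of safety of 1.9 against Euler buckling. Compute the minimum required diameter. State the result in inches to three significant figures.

d ≈ 3.91 in

Required P_cr = n·P = 1.9 × 0.869 = 1.651 kip
L_e = K·L = 2 × 179 = 358.0 in
Required I = P_cr·L_e²/(π²E) = 1.651×10^3 × 358.0² / (π² × 1.86×10^6) = 11.53 in⁴
Solid circle: I = πd⁴/64  ⇒  d = (64I/π)^(1/4) = (64×11.53/π)^(1/4) = 3.91 in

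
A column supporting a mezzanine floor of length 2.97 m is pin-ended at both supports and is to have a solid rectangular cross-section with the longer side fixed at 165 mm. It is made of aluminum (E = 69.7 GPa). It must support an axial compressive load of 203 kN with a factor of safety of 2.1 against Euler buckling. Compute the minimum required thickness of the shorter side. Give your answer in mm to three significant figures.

Required P_cr = n·P = 2.1 × 203 = 426.3 kN
L_e = K·L = 1 × 2.97 = 2.970 m
Required I = P_cr·L_e²/(π²E) = 4.263×10^5 × 2.970² / (π² × 6.97×10^10) = 5.466×10^-6 m⁴
I_req = 5.466×10^6 mm⁴
Rectangle, weak axis: I_min = h·b³/12 with h = 165 mm fixed  ⇒  b = (12I/h)^(1/3) = 73.5 mm

b ≈ 73.5 mm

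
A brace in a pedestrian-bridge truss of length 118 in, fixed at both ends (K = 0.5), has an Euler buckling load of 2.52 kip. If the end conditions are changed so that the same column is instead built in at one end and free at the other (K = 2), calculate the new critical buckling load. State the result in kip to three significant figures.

P_cr ≈ 0.158 kip

P_cr ∝ 1/K², so P_cr,new = P_cr,old × (K_old/K_new)² = 2.52 × (0.5/2)²
= 2.52 × 0.06250 = 0.158 kip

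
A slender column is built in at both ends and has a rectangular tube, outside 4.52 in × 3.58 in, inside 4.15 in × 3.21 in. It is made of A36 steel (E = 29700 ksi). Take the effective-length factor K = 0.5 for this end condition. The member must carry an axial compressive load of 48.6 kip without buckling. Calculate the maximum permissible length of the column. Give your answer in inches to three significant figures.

Weak-axis I_min = (h_o·b_o³ − h_i·b_i³)/12 with b_o = 3.58, b_i = 3.210 in (shorter outer/inner sides).
I_min = (4.52×3.58³ − 4.150×3.210³)/12 = 5.844 in⁴
At the buckling limit P_cr = P = 4.860×10^4 lb
From P_cr = π²EI/(K·L)²:  L = (1/K)·√(π²EI/P_cr) = (1/0.5)·√(π²×2.97×10^7×5.844/4.860×10^4)
L = 375 in

L_max ≈ 375 in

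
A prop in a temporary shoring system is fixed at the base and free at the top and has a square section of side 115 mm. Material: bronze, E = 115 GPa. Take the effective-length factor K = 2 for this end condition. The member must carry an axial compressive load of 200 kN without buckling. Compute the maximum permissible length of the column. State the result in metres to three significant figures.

I = a⁴/12 = 115⁴/12 = 1.458×10^7 mm⁴
I = 1.458×10^-5 m⁴
At the buckling limit P_cr = P = 2.000×10^5 N
From P_cr = π²EI/(K·L)²:  L = (1/K)·√(π²EI/P_cr) = (1/2)·√(π²×1.15×10^11×1.458×10^-5/2.000×10^5)
L = 4.55 m

L_max ≈ 4.55 m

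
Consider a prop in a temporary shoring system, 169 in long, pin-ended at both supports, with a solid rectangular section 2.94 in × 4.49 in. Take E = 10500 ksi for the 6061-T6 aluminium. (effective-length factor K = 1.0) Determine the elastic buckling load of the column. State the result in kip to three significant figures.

Buckling occurs about the weak axis: I_min = h·b³/12 with b = 2.94 in (the shorter side).
I_min = 4.49×2.94³/12 = 9.508 in⁴
Effective length L_e = K·L = 1 × 169 = 169.0 in
P_cr = π²EI / L_e² = π² × 10500×10³ × 9.508 / 169.0² = 3.450×10^4 lb

P_cr ≈ 34.5 kip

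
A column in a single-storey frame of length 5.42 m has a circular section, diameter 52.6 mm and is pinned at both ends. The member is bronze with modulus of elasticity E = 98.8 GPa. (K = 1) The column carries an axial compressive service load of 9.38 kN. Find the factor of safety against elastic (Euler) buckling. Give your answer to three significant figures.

I = πd⁴/64 = π×52.6⁴/64 = 3.758×10^5 mm⁴
I = 3.758×10^5 mm⁴ = 3.758×10^-7 m⁴
Effective length L_e = K·L = 1 × 5.42 = 5.420 m
P_cr = π²EI / L_e² = π² × 98.8×10⁹ × 3.758×10^-7 / 5.420² = 1.247×10^4 N
Factor of safety n = P_cr / P = 12.473 / 9.38 = 1.33

n ≈ 1.33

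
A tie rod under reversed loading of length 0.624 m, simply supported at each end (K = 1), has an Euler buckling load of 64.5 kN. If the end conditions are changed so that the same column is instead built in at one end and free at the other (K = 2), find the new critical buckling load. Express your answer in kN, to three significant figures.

P_cr ≈ 16.1 kN

P_cr ∝ 1/K², so P_cr,new = P_cr,old × (K_old/K_new)² = 64.5 × (1/2)²
= 64.5 × 0.2500 = 16.1 kN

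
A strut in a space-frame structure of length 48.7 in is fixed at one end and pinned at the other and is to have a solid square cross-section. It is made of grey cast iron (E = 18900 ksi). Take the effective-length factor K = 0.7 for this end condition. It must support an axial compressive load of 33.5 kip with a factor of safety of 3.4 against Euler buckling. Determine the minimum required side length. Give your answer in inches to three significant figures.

a ≈ 1.71 in

Required P_cr = n·P = 3.4 × 33.5 = 113.9 kip
L_e = K·L = 0.7 × 48.7 = 34.09 in
Required I = P_cr·L_e²/(π²E) = 1.139×10^5 × 34.09² / (π² × 1.89×10^7) = 0.7096 in⁴
Solid square: I = a⁴/12  ⇒  a = (12I)^(1/4) = (12×0.7096)^(1/4) = 1.71 in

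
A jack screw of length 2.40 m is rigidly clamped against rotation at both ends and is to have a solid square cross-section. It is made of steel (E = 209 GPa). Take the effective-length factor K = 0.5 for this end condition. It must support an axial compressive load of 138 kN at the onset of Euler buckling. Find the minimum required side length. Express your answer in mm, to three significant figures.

a ≈ 32.8 mm

L_e = K·L = 0.5 × 2.40 = 1.200 m
Required I = P_cr·L_e²/(π²E) = 1.380×10^5 × 1.200² / (π² × 2.09×10^11) = 9.634×10^-8 m⁴
I_req = 9.634×10^4 mm⁴
Solid square: I = a⁴/12  ⇒  a = (12I)^(1/4) = (12×9.634×10^4)^(1/4) = 32.8 mm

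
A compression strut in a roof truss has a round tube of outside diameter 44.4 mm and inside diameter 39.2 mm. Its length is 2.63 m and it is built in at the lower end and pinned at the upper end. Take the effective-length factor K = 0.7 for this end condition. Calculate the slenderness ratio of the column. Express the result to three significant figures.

d_o = 44.4 mm, d_i = 39.2 mm
I = π(d_o⁴ − d_i⁴)/64 = π(44.4⁴ − 39.20⁴)/64 = 7.486×10^4 mm⁴
A = 341.4 mm²;  r_min = √(I/A) = √(7.486×10^4/341.4) = 14.81 mm
L_e = K·L = 0.7 × 2.63 m = 1.841 m = 1841.0 mm
λ = L_e / r_min = 1841.0 / 14.81 = 124

λ ≈ 124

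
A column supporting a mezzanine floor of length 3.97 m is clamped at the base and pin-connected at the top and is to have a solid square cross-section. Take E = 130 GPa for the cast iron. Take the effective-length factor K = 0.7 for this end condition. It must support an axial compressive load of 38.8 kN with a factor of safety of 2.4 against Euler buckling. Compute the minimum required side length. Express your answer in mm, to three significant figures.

a ≈ 50.9 mm

Required P_cr = n·P = 2.4 × 38.8 = 93.12 kN
L_e = K·L = 0.7 × 3.97 = 2.779 m
Required I = P_cr·L_e²/(π²E) = 9.312×10^4 × 2.779² / (π² × 1.30×10^11) = 5.605×10^-7 m⁴
I_req = 5.605×10^5 mm⁴
Solid square: I = a⁴/12  ⇒  a = (12I)^(1/4) = (12×5.605×10^5)^(1/4) = 50.9 mm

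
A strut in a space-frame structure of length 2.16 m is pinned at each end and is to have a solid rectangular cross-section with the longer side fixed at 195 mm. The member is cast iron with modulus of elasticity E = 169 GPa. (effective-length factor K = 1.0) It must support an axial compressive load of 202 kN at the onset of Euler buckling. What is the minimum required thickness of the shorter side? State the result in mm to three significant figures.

L_e = K·L = 1 × 2.16 = 2.160 m
Required I = P_cr·L_e²/(π²E) = 2.020×10^5 × 2.160² / (π² × 1.69×10^11) = 5.650×10^-7 m⁴
I_req = 5.650×10^5 mm⁴
Rectangle, weak axis: I_min = h·b³/12 with h = 195 mm fixed  ⇒  b = (12I/h)^(1/3) = 32.6 mm

b ≈ 32.6 mm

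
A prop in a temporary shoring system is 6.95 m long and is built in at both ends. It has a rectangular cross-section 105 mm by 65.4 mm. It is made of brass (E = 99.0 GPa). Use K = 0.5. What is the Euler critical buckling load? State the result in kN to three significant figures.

P_cr ≈ 198 kN

Buckling occurs about the weak axis: I_min = h·b³/12 with b = 65.4 mm (the shorter side).
I_min = 105×65.4³/12 = 2.448×10^6 mm⁴
I = 2.448×10^6 mm⁴ = 2.448×10^-6 m⁴
Effective length L_e = K·L = 0.5 × 6.95 = 3.475 m
P_cr = π²EI / L_e² = π² × 99.0×10⁹ × 2.448×10^-6 / 3.475² = 1.980×10^5 N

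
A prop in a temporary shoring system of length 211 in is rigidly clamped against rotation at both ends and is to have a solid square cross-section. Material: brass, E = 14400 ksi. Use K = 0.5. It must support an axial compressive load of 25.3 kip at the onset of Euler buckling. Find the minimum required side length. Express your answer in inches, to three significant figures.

a ≈ 2.21 in

L_e = K·L = 0.5 × 211 = 105.5 in
Required I = P_cr·L_e²/(π²E) = 2.530×10^4 × 105.5² / (π² × 1.44×10^7) = 1.981 in⁴
Solid square: I = a⁴/12  ⇒  a = (12I)^(1/4) = (12×1.981)^(1/4) = 2.21 in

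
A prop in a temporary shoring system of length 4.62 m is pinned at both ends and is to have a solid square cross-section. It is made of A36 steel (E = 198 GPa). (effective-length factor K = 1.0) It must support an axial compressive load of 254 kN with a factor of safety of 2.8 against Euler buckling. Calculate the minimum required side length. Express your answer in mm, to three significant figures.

Required P_cr = n·P = 2.8 × 254 = 711.2 kN
L_e = K·L = 1 × 4.62 = 4.620 m
Required I = P_cr·L_e²/(π²E) = 7.112×10^5 × 4.620² / (π² × 1.98×10^11) = 7.768×10^-6 m⁴
I_req = 7.768×10^6 mm⁴
Solid square: I = a⁴/12  ⇒  a = (12I)^(1/4) = (12×7.768×10^6)^(1/4) = 98.3 mm

a ≈ 98.3 mm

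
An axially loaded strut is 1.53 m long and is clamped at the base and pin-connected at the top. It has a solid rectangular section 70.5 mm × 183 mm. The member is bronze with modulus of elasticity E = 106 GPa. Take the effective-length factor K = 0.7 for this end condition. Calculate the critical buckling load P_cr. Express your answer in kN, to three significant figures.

Buckling occurs about the weak axis: I_min = h·b³/12 with b = 70.5 mm (the shorter side).
I_min = 183×70.5³/12 = 5.344×10^6 mm⁴
I = 5.344×10^6 mm⁴ = 5.344×10^-6 m⁴
Effective length L_e = K·L = 0.7 × 1.53 = 1.071 m
P_cr = π²EI / L_e² = π² × 106×10⁹ × 5.344×10^-6 / 1.071² = 4.874×10^6 N

P_cr ≈ 4870 kN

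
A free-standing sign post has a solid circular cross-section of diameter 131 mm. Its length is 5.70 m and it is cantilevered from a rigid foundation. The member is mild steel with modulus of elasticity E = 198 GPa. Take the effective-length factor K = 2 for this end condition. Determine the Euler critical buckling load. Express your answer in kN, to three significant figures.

P_cr ≈ 217 kN

I = πd⁴/64 = π×131⁴/64 = 1.446×10^7 mm⁴
I = 1.446×10^7 mm⁴ = 1.446×10^-5 m⁴
Effective length L_e = K·L = 2 × 5.70 = 11.40 m
P_cr = π²EI / L_e² = π² × 198×10⁹ × 1.446×10^-5 / 11.40² = 2.174×10^5 N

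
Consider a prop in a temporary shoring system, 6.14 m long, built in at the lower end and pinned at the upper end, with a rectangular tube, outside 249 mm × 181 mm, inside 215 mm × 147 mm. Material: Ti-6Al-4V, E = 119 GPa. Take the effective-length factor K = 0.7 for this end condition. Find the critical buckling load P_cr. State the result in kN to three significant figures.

P_cr ≈ 4200 kN

Weak-axis I_min = (h_o·b_o³ − h_i·b_i³)/12 with b_o = 181, b_i = 147.0 mm (shorter outer/inner sides).
I_min = (249×181³ − 215.0×147.0³)/12 = 6.613×10^7 mm⁴
I = 6.613×10^7 mm⁴ = 6.613×10^-5 m⁴
Effective length L_e = K·L = 0.7 × 6.14 = 4.298 m
P_cr = π²EI / L_e² = π² × 119×10⁹ × 6.613×10^-5 / 4.298² = 4.204×10^6 N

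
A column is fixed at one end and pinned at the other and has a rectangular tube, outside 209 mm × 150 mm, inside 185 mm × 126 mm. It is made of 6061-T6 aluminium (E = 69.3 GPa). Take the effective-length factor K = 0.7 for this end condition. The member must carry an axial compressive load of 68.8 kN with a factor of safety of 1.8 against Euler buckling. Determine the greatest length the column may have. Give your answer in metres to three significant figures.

L_max ≈ 17.7 m

Weak-axis I_min = (h_o·b_o³ − h_i·b_i³)/12 with b_o = 150, b_i = 126.0 mm (shorter outer/inner sides).
I_min = (209×150³ − 185.0×126.0³)/12 = 2.794×10^7 mm⁴
I = 2.794×10^-5 m⁴
Required critical load P_cr = n·P = 1.8 × 68.8 = 123.8 kN = 1.238×10^5 N
From P_cr = π²EI/(K·L)²:  L = (1/K)·√(π²EI/P_cr) = (1/0.7)·√(π²×6.93×10^10×2.794×10^-5/1.238×10^5)
L = 17.7 m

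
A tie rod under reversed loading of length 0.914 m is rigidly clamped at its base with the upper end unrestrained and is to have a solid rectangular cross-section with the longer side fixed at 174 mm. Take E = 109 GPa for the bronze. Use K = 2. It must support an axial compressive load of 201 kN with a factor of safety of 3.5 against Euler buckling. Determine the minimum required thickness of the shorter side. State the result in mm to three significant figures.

b ≈ 53.2 mm

Required P_cr = n·P = 3.5 × 201 = 703.5 kN
L_e = K·L = 2 × 0.914 = 1.828 m
Required I = P_cr·L_e²/(π²E) = 7.035×10^5 × 1.828² / (π² × 1.09×10^11) = 2.185×10^-6 m⁴
I_req = 2.185×10^6 mm⁴
Rectangle, weak axis: I_min = h·b³/12 with h = 174 mm fixed  ⇒  b = (12I/h)^(1/3) = 53.2 mm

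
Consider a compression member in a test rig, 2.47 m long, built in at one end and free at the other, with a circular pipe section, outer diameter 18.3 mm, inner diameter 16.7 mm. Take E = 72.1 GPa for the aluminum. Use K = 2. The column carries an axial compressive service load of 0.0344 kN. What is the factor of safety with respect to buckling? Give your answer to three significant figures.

d_o = 18.3 mm, d_i = 16.7 mm
I = π(d_o⁴ − d_i⁴)/64 = π(18.3⁴ − 16.70⁴)/64 = 1.687×10^3 mm⁴
I = 1.687×10^3 mm⁴ = 1.687×10^-9 m⁴
Effective length L_e = K·L = 2 × 2.47 = 4.940 m
P_cr = π²EI / L_e² = π² × 72.1×10⁹ × 1.687×10^-9 / 4.940² = 49.20 N
Factor of safety n = P_cr / P = 0.049198 / 0.0344 = 1.43

n ≈ 1.43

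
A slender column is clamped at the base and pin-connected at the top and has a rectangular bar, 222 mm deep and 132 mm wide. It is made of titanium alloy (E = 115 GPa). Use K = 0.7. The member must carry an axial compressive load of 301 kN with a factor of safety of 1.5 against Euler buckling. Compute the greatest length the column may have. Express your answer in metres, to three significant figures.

L_max ≈ 14.8 m

Buckling occurs about the weak axis: I_min = h·b³/12 with b = 132 mm (the shorter side).
I_min = 222×132³/12 = 4.255×10^7 mm⁴
I = 4.255×10^-5 m⁴
Required critical load P_cr = n·P = 1.5 × 301 = 451.5 kN = 4.515×10^5 N
From P_cr = π²EI/(K·L)²:  L = (1/K)·√(π²EI/P_cr) = (1/0.7)·√(π²×1.15×10^11×4.255×10^-5/4.515×10^5)
L = 14.8 m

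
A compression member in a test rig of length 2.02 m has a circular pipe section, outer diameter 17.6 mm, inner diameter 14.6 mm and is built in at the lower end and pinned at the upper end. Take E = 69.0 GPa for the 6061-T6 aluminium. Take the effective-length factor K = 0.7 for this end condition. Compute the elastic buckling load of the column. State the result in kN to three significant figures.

P_cr ≈ 0.845 kN

d_o = 17.6 mm, d_i = 14.6 mm
I = π(d_o⁴ − d_i⁴)/64 = π(17.6⁴ − 14.60⁴)/64 = 2.480×10^3 mm⁴
I = 2.480×10^3 mm⁴ = 2.480×10^-9 m⁴
Effective length L_e = K·L = 0.7 × 2.02 = 1.414 m
P_cr = π²EI / L_e² = π² × 69.0×10⁹ × 2.480×10^-9 / 1.414² = 844.6 N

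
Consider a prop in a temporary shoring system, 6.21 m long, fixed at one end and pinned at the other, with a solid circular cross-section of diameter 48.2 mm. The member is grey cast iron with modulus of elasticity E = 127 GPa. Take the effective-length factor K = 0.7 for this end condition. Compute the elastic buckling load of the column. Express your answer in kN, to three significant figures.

I = πd⁴/64 = π×48.2⁴/64 = 2.649×10^5 mm⁴
I = 2.649×10^5 mm⁴ = 2.649×10^-7 m⁴
Effective length L_e = K·L = 0.7 × 6.21 = 4.347 m
P_cr = π²EI / L_e² = π² × 127×10⁹ × 2.649×10^-7 / 4.347² = 1.757×10^4 N

P_cr ≈ 17.6 kN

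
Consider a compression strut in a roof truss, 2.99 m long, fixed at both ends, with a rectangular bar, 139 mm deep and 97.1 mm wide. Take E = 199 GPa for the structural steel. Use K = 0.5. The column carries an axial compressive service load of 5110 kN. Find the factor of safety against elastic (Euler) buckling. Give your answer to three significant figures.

Buckling occurs about the weak axis: I_min = h·b³/12 with b = 97.1 mm (the shorter side).
I_min = 139×97.1³/12 = 1.060×10^7 mm⁴
I = 1.060×10^7 mm⁴ = 1.060×10^-5 m⁴
Effective length L_e = K·L = 0.5 × 2.99 = 1.495 m
P_cr = π²EI / L_e² = π² × 199×10⁹ × 1.060×10^-5 / 1.495² = 9.319×10^6 N
Factor of safety n = P_cr / P = 9318.8 / 5110 = 1.82

n ≈ 1.82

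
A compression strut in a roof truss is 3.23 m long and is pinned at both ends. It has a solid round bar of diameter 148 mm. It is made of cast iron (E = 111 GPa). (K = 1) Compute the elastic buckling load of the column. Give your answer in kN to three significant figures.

I = πd⁴/64 = π×148⁴/64 = 2.355×10^7 mm⁴
I = 2.355×10^7 mm⁴ = 2.355×10^-5 m⁴
Effective length L_e = K·L = 1 × 3.23 = 3.230 m
P_cr = π²EI / L_e² = π² × 111×10⁹ × 2.355×10^-5 / 3.230² = 2.473×10^6 N

P_cr ≈ 2470 kN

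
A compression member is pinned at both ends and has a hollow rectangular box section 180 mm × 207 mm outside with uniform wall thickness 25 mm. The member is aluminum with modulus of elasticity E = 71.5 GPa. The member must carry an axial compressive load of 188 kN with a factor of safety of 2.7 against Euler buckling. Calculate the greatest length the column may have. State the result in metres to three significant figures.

Inner dimensions: h_i = 207 − 2×25 = 157.0 mm, b_i = 180 − 2×25 = 130.0 mm
Weak-axis I_min = (h_o·b_o³ − h_i·b_i³)/12 with b_o = 180, b_i = 130.0 mm (shorter outer/inner sides).
I_min = (207×180³ − 157.0×130.0³)/12 = 7.186×10^7 mm⁴
I = 7.186×10^-5 m⁴
Required critical load P_cr = n·P = 2.7 × 188 = 507.6 kN = 5.076×10^5 N
From P_cr = π²EI/(K·L)²:  L = (1/K)·√(π²EI/P_cr) = (1/1)·√(π²×7.15×10^10×7.186×10^-5/5.076×10^5)
L = 9.99 m

L_max ≈ 9.99 m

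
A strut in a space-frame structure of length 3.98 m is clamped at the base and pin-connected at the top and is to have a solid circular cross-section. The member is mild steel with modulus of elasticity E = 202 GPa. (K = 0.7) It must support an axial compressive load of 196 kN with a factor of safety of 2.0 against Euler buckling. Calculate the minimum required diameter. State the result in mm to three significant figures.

Required P_cr = n·P = 2.0 × 196 = 392.0 kN
L_e = K·L = 0.7 × 3.98 = 2.786 m
Required I = P_cr·L_e²/(π²E) = 3.920×10^5 × 2.786² / (π² × 2.02×10^11) = 1.526×10^-6 m⁴
I_req = 1.526×10^6 mm⁴
Solid circle: I = πd⁴/64  ⇒  d = (64I/π)^(1/4) = (64×1.526×10^6/π)^(1/4) = 74.7 mm

d ≈ 74.7 mm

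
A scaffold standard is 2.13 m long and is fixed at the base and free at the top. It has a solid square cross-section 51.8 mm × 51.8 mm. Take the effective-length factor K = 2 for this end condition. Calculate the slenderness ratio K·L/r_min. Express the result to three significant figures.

λ ≈ 285

I = a⁴/12 = 51.8⁴/12 = 6.000×10^5 mm⁴
A = 2.683×10^3 mm²;  r_min = √(I/A) = √(6.000×10^5/2.683×10^3) = 14.95 mm
L_e = K·L = 2 × 2.13 m = 4.260 m = 4260.0 mm
λ = L_e / r_min = 4260.0 / 14.95 = 285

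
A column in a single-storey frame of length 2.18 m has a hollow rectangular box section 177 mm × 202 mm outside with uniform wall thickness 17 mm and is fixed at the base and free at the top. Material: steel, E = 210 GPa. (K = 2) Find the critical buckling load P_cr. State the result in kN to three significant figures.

P_cr ≈ 5710 kN

Inner dimensions: h_i = 202 − 2×17 = 168.0 mm, b_i = 177 − 2×17 = 143.0 mm
Weak-axis I_min = (h_o·b_o³ − h_i·b_i³)/12 with b_o = 177, b_i = 143.0 mm (shorter outer/inner sides).
I_min = (202×177³ − 168.0×143.0³)/12 = 5.241×10^7 mm⁴
I = 5.241×10^7 mm⁴ = 5.241×10^-5 m⁴
Effective length L_e = K·L = 2 × 2.18 = 4.360 m
P_cr = π²EI / L_e² = π² × 210×10⁹ × 5.241×10^-5 / 4.360² = 5.714×10^6 N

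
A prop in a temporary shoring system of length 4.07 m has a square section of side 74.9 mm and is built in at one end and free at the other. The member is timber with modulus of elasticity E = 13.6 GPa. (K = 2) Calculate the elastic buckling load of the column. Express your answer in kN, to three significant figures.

I = a⁴/12 = 74.9⁴/12 = 2.623×10^6 mm⁴
I = 2.623×10^6 mm⁴ = 2.623×10^-6 m⁴
Effective length L_e = K·L = 2 × 4.07 = 8.140 m
P_cr = π²EI / L_e² = π² × 13.6×10⁹ × 2.623×10^-6 / 8.140² = 5.313×10^3 N

P_cr ≈ 5.31 kN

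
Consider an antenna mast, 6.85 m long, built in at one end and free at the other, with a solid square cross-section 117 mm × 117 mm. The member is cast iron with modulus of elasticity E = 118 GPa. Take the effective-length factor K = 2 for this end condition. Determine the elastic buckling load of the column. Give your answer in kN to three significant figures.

P_cr ≈ 96.9 kN

I = a⁴/12 = 117⁴/12 = 1.562×10^7 mm⁴
I = 1.562×10^7 mm⁴ = 1.562×10^-5 m⁴
Effective length L_e = K·L = 2 × 6.85 = 13.70 m
P_cr = π²EI / L_e² = π² × 118×10⁹ × 1.562×10^-5 / 13.70² = 9.690×10^4 N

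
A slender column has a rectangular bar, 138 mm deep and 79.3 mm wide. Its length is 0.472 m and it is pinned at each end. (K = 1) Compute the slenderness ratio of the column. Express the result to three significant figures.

Buckling occurs about the weak axis: I_min = h·b³/12 with b = 79.3 mm (the shorter side).
I_min = 138×79.3³/12 = 5.735×10^6 mm⁴
A = 1.094×10^4 mm²;  r_min = √(I/A) = √(5.735×10^6/1.094×10^4) = 22.89 mm
L_e = K·L = 1 × 0.472 m = 0.4720 m = 472.00 mm
λ = L_e / r_min = 472.00 / 22.89 = 20.6

λ ≈ 20.6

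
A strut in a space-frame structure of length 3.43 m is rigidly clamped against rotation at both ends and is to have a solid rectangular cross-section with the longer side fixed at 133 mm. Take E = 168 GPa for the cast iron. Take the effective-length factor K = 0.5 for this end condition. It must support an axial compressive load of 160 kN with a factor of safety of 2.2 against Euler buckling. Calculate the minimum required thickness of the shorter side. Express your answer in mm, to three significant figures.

b ≈ 38.3 mm

Required P_cr = n·P = 2.2 × 160 = 352.0 kN
L_e = K·L = 0.5 × 3.43 = 1.715 m
Required I = P_cr·L_e²/(π²E) = 3.520×10^5 × 1.715² / (π² × 1.68×10^11) = 6.244×10^-7 m⁴
I_req = 6.244×10^5 mm⁴
Rectangle, weak axis: I_min = h·b³/12 with h = 133 mm fixed  ⇒  b = (12I/h)^(1/3) = 38.3 mm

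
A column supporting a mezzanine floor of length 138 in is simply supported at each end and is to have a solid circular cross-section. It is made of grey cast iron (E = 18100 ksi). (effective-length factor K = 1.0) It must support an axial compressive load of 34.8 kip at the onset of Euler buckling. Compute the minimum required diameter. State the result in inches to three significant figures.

L_e = K·L = 1 × 138 = 138.0 in
Required I = P_cr·L_e²/(π²E) = 3.480×10^4 × 138.0² / (π² × 1.81×10^7) = 3.710 in⁴
Solid circle: I = πd⁴/64  ⇒  d = (64I/π)^(1/4) = (64×3.710/π)^(1/4) = 2.95 in

d ≈ 2.95 in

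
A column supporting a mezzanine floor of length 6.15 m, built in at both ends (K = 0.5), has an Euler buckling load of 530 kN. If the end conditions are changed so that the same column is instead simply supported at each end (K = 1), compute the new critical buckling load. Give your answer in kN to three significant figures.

P_cr ≈ 132 kN

P_cr ∝ 1/K², so P_cr,new = P_cr,old × (K_old/K_new)² = 530 × (0.5/1)²
= 530 × 0.2500 = 132 kN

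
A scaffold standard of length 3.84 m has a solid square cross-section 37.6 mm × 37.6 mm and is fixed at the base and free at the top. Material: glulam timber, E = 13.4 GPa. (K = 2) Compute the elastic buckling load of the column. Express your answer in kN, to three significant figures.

I = a⁴/12 = 37.6⁴/12 = 1.666×10^5 mm⁴
I = 1.666×10^5 mm⁴ = 1.666×10^-7 m⁴
Effective length L_e = K·L = 2 × 3.84 = 7.680 m
P_cr = π²EI / L_e² = π² × 13.4×10⁹ × 1.666×10^-7 / 7.680² = 373.5 N

P_cr ≈ 0.373 kN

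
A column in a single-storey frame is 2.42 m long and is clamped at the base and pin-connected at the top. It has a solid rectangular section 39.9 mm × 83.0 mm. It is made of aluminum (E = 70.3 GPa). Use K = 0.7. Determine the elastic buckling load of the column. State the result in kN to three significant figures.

P_cr ≈ 106 kN

Buckling occurs about the weak axis: I_min = h·b³/12 with b = 39.9 mm (the shorter side).
I_min = 83.0×39.9³/12 = 4.394×10^5 mm⁴
I = 4.394×10^5 mm⁴ = 4.394×10^-7 m⁴
Effective length L_e = K·L = 0.7 × 2.42 = 1.694 m
P_cr = π²EI / L_e² = π² × 70.3×10⁹ × 4.394×10^-7 / 1.694² = 1.062×10^5 N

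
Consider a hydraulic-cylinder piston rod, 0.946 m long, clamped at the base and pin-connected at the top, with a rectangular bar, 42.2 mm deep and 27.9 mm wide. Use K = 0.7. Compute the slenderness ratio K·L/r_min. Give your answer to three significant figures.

Buckling occurs about the weak axis: I_min = h·b³/12 with b = 27.9 mm (the shorter side).
I_min = 42.2×27.9³/12 = 7.637×10^4 mm⁴
A = 1.177×10^3 mm²;  r_min = √(I/A) = √(7.637×10^4/1.177×10^3) = 8.054 mm
L_e = K·L = 0.7 × 0.946 m = 0.6622 m = 662.20 mm
λ = L_e / r_min = 662.20 / 8.054 = 82.2

λ ≈ 82.2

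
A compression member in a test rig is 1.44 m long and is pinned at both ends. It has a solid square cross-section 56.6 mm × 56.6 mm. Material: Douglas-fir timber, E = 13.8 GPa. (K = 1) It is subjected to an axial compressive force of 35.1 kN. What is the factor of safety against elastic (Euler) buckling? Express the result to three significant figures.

n ≈ 1.60

I = a⁴/12 = 56.6⁴/12 = 8.552×10^5 mm⁴
I = 8.552×10^5 mm⁴ = 8.552×10^-7 m⁴
Effective length L_e = K·L = 1 × 1.44 = 1.440 m
P_cr = π²EI / L_e² = π² × 13.8×10⁹ × 8.552×10^-7 / 1.440² = 5.617×10^4 N
Factor of safety n = P_cr / P = 56.174 / 35.1 = 1.60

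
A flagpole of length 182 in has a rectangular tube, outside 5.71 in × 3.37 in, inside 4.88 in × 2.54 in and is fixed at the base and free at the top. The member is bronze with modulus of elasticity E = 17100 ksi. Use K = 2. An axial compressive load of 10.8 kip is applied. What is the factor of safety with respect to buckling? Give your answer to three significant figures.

n ≈ 1.36

Weak-axis I_min = (h_o·b_o³ − h_i·b_i³)/12 with b_o = 3.37, b_i = 2.540 in (shorter outer/inner sides).
I_min = (5.71×3.37³ − 4.880×2.540³)/12 = 11.55 in⁴
Effective length L_e = K·L = 2 × 182 = 364.0 in
P_cr = π²EI / L_e² = π² × 17100×10³ × 11.55 / 364.0² = 1.471×10^4 lb
Factor of safety n = P_cr / P = 14.709 / 10.8 = 1.36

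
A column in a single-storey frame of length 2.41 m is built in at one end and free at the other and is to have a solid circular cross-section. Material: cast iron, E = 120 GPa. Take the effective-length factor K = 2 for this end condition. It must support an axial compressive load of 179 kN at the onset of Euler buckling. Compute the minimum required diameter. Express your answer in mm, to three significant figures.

L_e = K·L = 2 × 2.41 = 4.820 m
Required I = P_cr·L_e²/(π²E) = 1.790×10^5 × 4.820² / (π² × 1.20×10^11) = 3.511×10^-6 m⁴
I_req = 3.511×10^6 mm⁴
Solid circle: I = πd⁴/64  ⇒  d = (64I/π)^(1/4) = (64×3.511×10^6/π)^(1/4) = 92.0 mm

d ≈ 92.0 mm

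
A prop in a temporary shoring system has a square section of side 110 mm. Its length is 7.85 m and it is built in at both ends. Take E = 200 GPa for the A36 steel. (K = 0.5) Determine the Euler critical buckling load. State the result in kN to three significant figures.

P_cr ≈ 1560 kN

I = a⁴/12 = 110⁴/12 = 1.220×10^7 mm⁴
I = 1.220×10^7 mm⁴ = 1.220×10^-5 m⁴
Effective length L_e = K·L = 0.5 × 7.85 = 3.925 m
P_cr = π²EI / L_e² = π² × 200×10⁹ × 1.220×10^-5 / 3.925² = 1.563×10^6 N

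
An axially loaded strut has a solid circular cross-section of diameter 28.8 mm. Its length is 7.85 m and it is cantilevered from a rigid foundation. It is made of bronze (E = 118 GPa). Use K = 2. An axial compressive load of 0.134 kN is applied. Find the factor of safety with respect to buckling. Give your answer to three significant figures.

n ≈ 1.19

I = πd⁴/64 = π×28.8⁴/64 = 3.377×10^4 mm⁴
I = 3.377×10^4 mm⁴ = 3.377×10^-8 m⁴
Effective length L_e = K·L = 2 × 7.85 = 15.70 m
P_cr = π²EI / L_e² = π² × 118×10⁹ × 3.377×10^-8 / 15.70² = 159.6 N
Factor of safety n = P_cr / P = 0.15956 / 0.134 = 1.19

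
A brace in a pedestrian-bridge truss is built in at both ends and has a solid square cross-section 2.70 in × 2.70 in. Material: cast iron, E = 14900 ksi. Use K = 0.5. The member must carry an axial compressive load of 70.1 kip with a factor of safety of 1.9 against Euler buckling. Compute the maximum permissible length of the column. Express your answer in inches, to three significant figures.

L_max ≈ 140 in

I = a⁴/12 = 2.70⁴/12 = 4.429 in⁴
Required critical load P_cr = n·P = 1.9 × 70.1 = 133.2 kip = 1.332×10^5 lb
From P_cr = π²EI/(K·L)²:  L = (1/K)·√(π²EI/P_cr) = (1/0.5)·√(π²×1.49×10^7×4.429/1.332×10^5)
L = 140 in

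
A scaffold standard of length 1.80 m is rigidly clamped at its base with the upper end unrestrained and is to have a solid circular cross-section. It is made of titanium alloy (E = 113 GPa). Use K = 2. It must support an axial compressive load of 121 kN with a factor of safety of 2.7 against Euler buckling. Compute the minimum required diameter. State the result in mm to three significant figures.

d ≈ 93.8 mm

Required P_cr = n·P = 2.7 × 121 = 326.7 kN
L_e = K·L = 2 × 1.80 = 3.600 m
Required I = P_cr·L_e²/(π²E) = 3.267×10^5 × 3.600² / (π² × 1.13×10^11) = 3.796×10^-6 m⁴
I_req = 3.796×10^6 mm⁴
Solid circle: I = πd⁴/64  ⇒  d = (64I/π)^(1/4) = (64×3.796×10^6/π)^(1/4) = 93.8 mm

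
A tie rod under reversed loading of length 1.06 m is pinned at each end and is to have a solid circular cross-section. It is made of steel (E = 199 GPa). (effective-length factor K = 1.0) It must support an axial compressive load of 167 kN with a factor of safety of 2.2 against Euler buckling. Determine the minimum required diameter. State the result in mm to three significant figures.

Required P_cr = n·P = 2.2 × 167 = 367.4 kN
L_e = K·L = 1 × 1.06 = 1.060 m
Required I = P_cr·L_e²/(π²E) = 3.674×10^5 × 1.060² / (π² × 1.99×10^11) = 2.102×10^-7 m⁴
I_req = 2.102×10^5 mm⁴
Solid circle: I = πd⁴/64  ⇒  d = (64I/π)^(1/4) = (64×2.102×10^5/π)^(1/4) = 45.5 mm

d ≈ 45.5 mm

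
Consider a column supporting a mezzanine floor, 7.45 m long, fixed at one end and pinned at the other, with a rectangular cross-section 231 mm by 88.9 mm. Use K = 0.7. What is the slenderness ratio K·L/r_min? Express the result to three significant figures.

λ ≈ 203

Buckling occurs about the weak axis: I_min = h·b³/12 with b = 88.9 mm (the shorter side).
I_min = 231×88.9³/12 = 1.352×10^7 mm⁴
A = 2.054×10^4 mm²;  r_min = √(I/A) = √(1.352×10^7/2.054×10^4) = 25.66 mm
L_e = K·L = 0.7 × 7.45 m = 5.215 m = 5215.0 mm
λ = L_e / r_min = 5215.0 / 25.66 = 203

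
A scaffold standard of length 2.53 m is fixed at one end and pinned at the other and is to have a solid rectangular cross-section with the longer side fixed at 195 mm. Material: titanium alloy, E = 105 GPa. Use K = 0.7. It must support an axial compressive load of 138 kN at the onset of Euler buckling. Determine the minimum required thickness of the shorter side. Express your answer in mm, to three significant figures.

L_e = K·L = 0.7 × 2.53 = 1.771 m
Required I = P_cr·L_e²/(π²E) = 1.380×10^5 × 1.771² / (π² × 1.05×10^11) = 4.177×10^-7 m⁴
I_req = 4.177×10^5 mm⁴
Rectangle, weak axis: I_min = h·b³/12 with h = 195 mm fixed  ⇒  b = (12I/h)^(1/3) = 29.5 mm

b ≈ 29.5 mm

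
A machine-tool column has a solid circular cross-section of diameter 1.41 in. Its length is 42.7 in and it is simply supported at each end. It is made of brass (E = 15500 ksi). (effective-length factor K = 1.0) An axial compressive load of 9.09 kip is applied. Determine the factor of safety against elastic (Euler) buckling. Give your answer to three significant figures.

n ≈ 1.79

I = πd⁴/64 = π×1.41⁴/64 = 0.1940 in⁴
Effective length L_e = K·L = 1 × 42.7 = 42.70 in
P_cr = π²EI / L_e² = π² × 15500×10³ × 0.1940 / 42.70² = 1.628×10^4 lb
Factor of safety n = P_cr / P = 16.279 / 9.09 = 1.79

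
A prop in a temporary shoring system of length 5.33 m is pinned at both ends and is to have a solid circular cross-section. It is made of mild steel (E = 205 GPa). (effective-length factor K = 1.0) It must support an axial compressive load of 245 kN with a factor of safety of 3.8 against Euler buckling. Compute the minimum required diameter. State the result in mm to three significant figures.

d ≈ 128 mm

Required P_cr = n·P = 3.8 × 245 = 931.0 kN
L_e = K·L = 1 × 5.33 = 5.330 m
Required I = P_cr·L_e²/(π²E) = 9.310×10^5 × 5.330² / (π² × 2.05×10^11) = 1.307×10^-5 m⁴
I_req = 1.307×10^7 mm⁴
Solid circle: I = πd⁴/64  ⇒  d = (64I/π)^(1/4) = (64×1.307×10^7/π)^(1/4) = 128 mm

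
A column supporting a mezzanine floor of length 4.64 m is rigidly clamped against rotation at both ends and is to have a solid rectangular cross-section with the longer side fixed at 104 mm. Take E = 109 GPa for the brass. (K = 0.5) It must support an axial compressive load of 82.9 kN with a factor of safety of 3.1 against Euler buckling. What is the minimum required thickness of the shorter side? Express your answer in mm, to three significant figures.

Required P_cr = n·P = 3.1 × 82.9 = 257.0 kN
L_e = K·L = 0.5 × 4.64 = 2.320 m
Required I = P_cr·L_e²/(π²E) = 2.570×10^5 × 2.320² / (π² × 1.09×10^11) = 1.286×10^-6 m⁴
I_req = 1.286×10^6 mm⁴
Rectangle, weak axis: I_min = h·b³/12 with h = 104 mm fixed  ⇒  b = (12I/h)^(1/3) = 52.9 mm

b ≈ 52.9 mm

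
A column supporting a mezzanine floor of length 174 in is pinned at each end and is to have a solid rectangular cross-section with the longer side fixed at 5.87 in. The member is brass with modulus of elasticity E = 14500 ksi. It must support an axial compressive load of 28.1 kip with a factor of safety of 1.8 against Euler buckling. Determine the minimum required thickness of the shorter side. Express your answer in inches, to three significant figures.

Required P_cr = n·P = 1.8 × 28.1 = 50.58 kip
L_e = K·L = 1 × 174 = 174.0 in
Required I = P_cr·L_e²/(π²E) = 5.058×10^4 × 174.0² / (π² × 1.45×10^7) = 10.70 in⁴
Rectangle, weak axis: I_min = h·b³/12 with h = 5.87 in fixed  ⇒  b = (12I/h)^(1/3) = 2.80 in

b ≈ 2.80 in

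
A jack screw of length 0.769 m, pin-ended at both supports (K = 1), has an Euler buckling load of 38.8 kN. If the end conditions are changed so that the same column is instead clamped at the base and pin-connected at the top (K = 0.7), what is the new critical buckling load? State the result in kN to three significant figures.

P_cr ∝ 1/K², so P_cr,new = P_cr,old × (K_old/K_new)² = 38.8 × (1/0.7)²
= 38.8 × 2.041 = 79.2 kN

P_cr ≈ 79.2 kN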